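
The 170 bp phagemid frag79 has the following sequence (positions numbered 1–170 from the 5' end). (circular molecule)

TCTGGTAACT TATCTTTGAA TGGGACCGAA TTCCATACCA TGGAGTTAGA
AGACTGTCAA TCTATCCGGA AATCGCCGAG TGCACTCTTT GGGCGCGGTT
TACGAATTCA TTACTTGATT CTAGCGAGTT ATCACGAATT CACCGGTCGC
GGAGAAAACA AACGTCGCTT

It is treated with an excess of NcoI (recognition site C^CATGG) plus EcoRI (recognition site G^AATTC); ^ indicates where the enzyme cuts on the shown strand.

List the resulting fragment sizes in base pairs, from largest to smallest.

The NcoI site (CCATGG) starts at position 38.
NcoI cuts after the first base of each site, so after position 38.
EcoRI sites (GAATTC) start at positions 28, 104, 136.
EcoRI cuts after the first base of each site, so after positions 28, 104, 136.
Combined cut positions: 28, 38, 104, 136.
Circular molecule, 4 cuts → 4 fragments:
  29–38 → 10 bp
  39–104 → 66 bp
  105–136 → 32 bp
  137–170 then 1–28 → 34 + 28 = 62 bp
Sorted largest to smallest: 66, 62, 32, 10 bp.

66, 62, 32, 10 bp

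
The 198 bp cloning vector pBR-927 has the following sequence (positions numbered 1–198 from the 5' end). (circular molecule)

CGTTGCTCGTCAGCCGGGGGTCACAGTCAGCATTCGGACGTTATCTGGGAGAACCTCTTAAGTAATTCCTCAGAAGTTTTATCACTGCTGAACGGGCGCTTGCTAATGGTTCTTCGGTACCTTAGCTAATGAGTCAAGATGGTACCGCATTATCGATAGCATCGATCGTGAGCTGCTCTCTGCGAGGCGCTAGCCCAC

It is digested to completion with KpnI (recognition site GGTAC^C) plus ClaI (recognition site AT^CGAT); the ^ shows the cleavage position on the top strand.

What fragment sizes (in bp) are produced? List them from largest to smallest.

KpnI sites (GGTACC) start at positions 116, 141.
KpnI cuts after base 5 of each site (before the last base), so after positions 120, 145.
ClaI sites (ATCGAT) start at positions 152, 161.
ClaI cuts after base 2 of each site, so after positions 153, 162.
Combined cut positions: 120, 145, 153, 162.
Circular molecule, 4 cuts → 4 fragments:
  121–145 → 25 bp
  146–153 → 8 bp
  154–162 → 9 bp
  163–198 then 1–120 → 36 + 120 = 156 bp
Sorted largest to smallest: 156, 25, 9, 8 bp.

156, 25, 9, 8 bp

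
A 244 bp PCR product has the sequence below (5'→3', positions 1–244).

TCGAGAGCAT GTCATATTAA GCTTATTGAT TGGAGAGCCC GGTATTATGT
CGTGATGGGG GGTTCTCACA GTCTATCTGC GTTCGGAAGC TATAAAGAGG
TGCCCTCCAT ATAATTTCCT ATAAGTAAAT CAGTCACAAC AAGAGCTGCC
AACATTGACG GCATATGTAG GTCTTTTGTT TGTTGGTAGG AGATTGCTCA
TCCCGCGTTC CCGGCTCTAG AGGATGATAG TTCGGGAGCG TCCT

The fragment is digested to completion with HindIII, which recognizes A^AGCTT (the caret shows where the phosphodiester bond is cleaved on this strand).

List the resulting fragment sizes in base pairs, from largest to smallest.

The HindIII site (AAGCTT) starts at position 19.
HindIII cuts after the first base of each site, so after position 19.
Linear molecule, 1 cut → 2 fragments:
  1–19 → 19 bp
  20–244 → 225 bp
Sorted largest to smallest: 225, 19 bp.

225, 19 bp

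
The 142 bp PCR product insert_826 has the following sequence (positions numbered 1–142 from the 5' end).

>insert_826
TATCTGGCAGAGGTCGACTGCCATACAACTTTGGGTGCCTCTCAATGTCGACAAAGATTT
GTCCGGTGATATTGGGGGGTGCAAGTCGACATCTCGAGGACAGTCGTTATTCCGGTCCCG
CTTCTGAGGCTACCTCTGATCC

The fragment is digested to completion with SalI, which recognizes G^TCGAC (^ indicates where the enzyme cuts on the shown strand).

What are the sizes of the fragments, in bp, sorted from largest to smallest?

SalI sites (GTCGAC) start at positions 13, 47, 85.
SalI cuts after the first base of each site, so after positions 13, 47, 85.
Linear molecule, 3 cuts → 4 fragments:
  1–13 → 13 bp
  14–47 → 34 bp
  48–85 → 38 bp
  86–142 → 57 bp
Sorted largest to smallest: 57, 38, 34, 13 bp.

57, 38, 34, 13 bp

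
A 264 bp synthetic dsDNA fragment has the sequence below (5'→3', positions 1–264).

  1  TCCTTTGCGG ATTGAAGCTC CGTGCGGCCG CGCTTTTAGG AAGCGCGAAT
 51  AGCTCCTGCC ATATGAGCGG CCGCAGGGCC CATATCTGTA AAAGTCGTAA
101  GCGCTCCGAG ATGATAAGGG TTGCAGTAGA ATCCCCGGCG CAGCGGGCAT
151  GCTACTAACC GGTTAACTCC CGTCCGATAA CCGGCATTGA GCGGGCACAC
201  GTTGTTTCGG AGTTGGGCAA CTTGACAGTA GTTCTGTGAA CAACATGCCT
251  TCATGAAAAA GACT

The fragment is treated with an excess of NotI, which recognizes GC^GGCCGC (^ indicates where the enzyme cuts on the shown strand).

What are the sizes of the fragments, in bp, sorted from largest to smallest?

NotI sites (GCGGCCGC) start at positions 24, 67.
NotI cuts after base 2 of each site, so after positions 25, 68.
Linear molecule, 2 cuts → 3 fragments:
  1–25 → 25 bp
  26–68 → 43 bp
  69–264 → 196 bp
Sorted largest to smallest: 196, 43, 25 bp.

196, 43, 25 bp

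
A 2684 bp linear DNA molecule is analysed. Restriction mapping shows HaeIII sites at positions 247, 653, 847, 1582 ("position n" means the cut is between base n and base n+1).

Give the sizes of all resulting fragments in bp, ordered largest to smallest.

Linear molecule, 4 cuts → 5 fragments:
  247 − 0 = 247 bp
  653 − 247 = 406 bp
  847 − 653 = 194 bp
  1582 − 847 = 735 bp
  2684 − 1582 = 1102 bp
Sorted largest to smallest: 1102, 735, 406, 247, 194 bp.

1102, 735, 406, 247, 194 bp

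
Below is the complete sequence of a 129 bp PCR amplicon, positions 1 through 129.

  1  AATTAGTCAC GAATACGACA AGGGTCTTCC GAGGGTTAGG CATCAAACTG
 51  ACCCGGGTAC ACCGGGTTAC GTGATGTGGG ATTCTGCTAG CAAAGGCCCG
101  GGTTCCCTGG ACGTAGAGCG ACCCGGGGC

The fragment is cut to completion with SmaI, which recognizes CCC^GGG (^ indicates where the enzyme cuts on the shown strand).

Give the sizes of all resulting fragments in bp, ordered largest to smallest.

SmaI sites (CCCGGG) start at positions 52, 97, 122.
SmaI cuts after base 3 of each site, so after positions 54, 99, 124.
Linear molecule, 3 cuts → 4 fragments:
  1–54 → 54 bp
  55–99 → 45 bp
  100–124 → 25 bp
  125–129 → 5 bp
Sorted largest to smallest: 54, 45, 25, 5 bp.

54, 45, 25, 5 bp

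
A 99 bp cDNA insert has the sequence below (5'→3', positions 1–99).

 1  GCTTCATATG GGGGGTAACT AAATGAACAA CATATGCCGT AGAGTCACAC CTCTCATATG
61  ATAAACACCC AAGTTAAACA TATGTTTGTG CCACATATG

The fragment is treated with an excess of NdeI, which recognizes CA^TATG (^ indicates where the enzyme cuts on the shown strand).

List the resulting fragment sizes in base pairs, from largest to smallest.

NdeI sites (CATATG) start at positions 5, 31, 55, 79, 94.
NdeI cuts after base 2 of each site, so after positions 6, 32, 56, 80, 95.
Linear molecule, 5 cuts → 6 fragments:
  1–6 → 6 bp
  7–32 → 26 bp
  33–56 → 24 bp
  57–80 → 24 bp
  81–95 → 15 bp
  96–99 → 4 bp
Sorted largest to smallest: 26, 24, 24, 15, 6, 4 bp.

26, 24, 24, 15, 6, 4 bp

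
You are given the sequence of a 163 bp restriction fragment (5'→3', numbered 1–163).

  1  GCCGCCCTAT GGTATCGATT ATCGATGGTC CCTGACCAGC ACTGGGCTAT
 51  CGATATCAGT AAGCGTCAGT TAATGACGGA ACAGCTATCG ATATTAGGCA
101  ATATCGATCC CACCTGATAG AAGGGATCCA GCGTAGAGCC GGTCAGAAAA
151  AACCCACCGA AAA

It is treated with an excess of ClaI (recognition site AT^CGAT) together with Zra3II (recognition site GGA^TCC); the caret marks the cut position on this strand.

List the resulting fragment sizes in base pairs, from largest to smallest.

38, 37, 28, 22, 16, 15, 7 bp

ClaI sites (ATCGAT) start at positions 14, 21, 49, 87, 103.
ClaI cuts after base 2 of each site, so after positions 15, 22, 50, 88, 104.
The Zra3II site (GGATCC) starts at position 124.
Zra3II cuts after base 3 of each site, so after position 126.
Combined cut positions: 15, 22, 50, 88, 104, 126.
Linear molecule, 6 cuts → 7 fragments:
  1–15 → 15 bp
  16–22 → 7 bp
  23–50 → 28 bp
  51–88 → 38 bp
  89–104 → 16 bp
  105–126 → 22 bp
  127–163 → 37 bp
Sorted largest to smallest: 38, 37, 28, 22, 16, 15, 7 bp.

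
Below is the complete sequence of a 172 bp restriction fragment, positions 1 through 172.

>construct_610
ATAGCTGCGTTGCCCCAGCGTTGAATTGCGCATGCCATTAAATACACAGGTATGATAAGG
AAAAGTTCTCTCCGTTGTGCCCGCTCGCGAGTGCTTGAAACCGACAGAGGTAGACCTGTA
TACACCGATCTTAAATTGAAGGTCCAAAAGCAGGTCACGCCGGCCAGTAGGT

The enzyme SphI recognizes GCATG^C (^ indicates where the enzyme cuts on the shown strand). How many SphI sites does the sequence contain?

GCATGC occurs starting at position 30.
SphI cuts at 1 site.

1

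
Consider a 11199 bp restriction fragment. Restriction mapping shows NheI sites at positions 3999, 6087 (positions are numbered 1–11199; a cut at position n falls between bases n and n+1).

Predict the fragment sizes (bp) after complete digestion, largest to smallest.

5112, 3999, 2088 bp

Linear molecule, 2 cuts → 3 fragments:
  3999 − 0 = 3999 bp
  6087 − 3999 = 2088 bp
  11199 − 6087 = 5112 bp
Sorted largest to smallest: 5112, 3999, 2088 bp.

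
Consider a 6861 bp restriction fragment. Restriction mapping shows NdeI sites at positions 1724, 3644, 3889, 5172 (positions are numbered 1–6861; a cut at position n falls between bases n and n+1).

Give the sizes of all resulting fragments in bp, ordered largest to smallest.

1920, 1724, 1689, 1283, 245 bp

Linear molecule, 4 cuts → 5 fragments:
  1724 − 0 = 1724 bp
  3644 − 1724 = 1920 bp
  3889 − 3644 = 245 bp
  5172 − 3889 = 1283 bp
  6861 − 5172 = 1689 bp
Sorted largest to smallest: 1920, 1724, 1689, 1283, 245 bp.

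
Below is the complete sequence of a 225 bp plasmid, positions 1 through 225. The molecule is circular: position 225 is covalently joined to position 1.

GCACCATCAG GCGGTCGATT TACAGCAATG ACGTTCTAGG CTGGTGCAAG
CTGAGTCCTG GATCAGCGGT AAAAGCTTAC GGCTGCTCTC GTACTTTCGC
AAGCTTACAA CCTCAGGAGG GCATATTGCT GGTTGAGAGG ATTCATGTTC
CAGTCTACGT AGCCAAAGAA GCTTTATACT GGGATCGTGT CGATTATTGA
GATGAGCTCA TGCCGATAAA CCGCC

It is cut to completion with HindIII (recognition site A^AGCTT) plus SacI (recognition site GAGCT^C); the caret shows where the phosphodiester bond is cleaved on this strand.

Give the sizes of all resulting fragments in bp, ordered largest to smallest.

HindIII sites (AAGCTT) start at positions 73, 101, 169.
HindIII cuts after the first base of each site, so after positions 73, 101, 169.
The SacI site (GAGCTC) starts at position 204.
SacI cuts after base 5 of each site (before the last base), so after position 208.
Combined cut positions: 73, 101, 169, 208.
Circular molecule, 4 cuts → 4 fragments:
  74–101 → 28 bp
  102–169 → 68 bp
  170–208 → 39 bp
  209–225 then 1–73 → 17 + 73 = 90 bp
Sorted largest to smallest: 90, 68, 39, 28 bp.

90, 68, 39, 28 bp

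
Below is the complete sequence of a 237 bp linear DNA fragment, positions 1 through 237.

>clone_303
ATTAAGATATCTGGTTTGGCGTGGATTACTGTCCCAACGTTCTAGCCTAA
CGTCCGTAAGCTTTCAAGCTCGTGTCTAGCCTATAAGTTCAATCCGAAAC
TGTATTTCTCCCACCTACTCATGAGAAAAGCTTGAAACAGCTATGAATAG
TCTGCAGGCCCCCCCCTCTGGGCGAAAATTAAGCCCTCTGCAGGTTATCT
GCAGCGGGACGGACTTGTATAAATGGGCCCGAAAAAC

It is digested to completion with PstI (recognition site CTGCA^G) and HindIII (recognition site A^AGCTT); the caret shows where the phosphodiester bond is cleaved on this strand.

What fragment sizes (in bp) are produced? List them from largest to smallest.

70, 58, 36, 34, 28, 11 bp

PstI sites (CTGCAG) start at positions 152, 188, 199.
PstI cuts after base 5 of each site (before the last base), so after positions 156, 192, 203.
HindIII sites (AAGCTT) start at positions 58, 128.
HindIII cuts after the first base of each site, so after positions 58, 128.
Combined cut positions: 58, 128, 156, 192, 203.
Linear molecule, 5 cuts → 6 fragments:
  1–58 → 58 bp
  59–128 → 70 bp
  129–156 → 28 bp
  157–192 → 36 bp
  193–203 → 11 bp
  204–237 → 34 bp
Sorted largest to smallest: 70, 58, 36, 34, 28, 11 bp.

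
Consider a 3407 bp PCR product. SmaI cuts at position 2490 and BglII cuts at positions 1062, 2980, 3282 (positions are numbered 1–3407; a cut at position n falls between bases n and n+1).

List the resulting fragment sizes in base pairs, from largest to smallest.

1428, 1062, 490, 302, 125 bp

Combined cut positions (sorted): 1062, 2490, 2980, 3282.
Linear molecule, 4 cuts → 5 fragments:
  1062 − 0 = 1062 bp
  2490 − 1062 = 1428 bp
  2980 − 2490 = 490 bp
  3282 − 2980 = 302 bp
  3407 − 3282 = 125 bp
Sorted largest to smallest: 1428, 1062, 490, 302, 125 bp.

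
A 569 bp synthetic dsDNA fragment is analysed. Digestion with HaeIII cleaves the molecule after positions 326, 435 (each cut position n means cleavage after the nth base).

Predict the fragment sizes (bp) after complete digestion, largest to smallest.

326, 134, 109 bp

Linear molecule, 2 cuts → 3 fragments:
  326 − 0 = 326 bp
  435 − 326 = 109 bp
  569 − 435 = 134 bp
Sorted largest to smallest: 326, 134, 109 bp.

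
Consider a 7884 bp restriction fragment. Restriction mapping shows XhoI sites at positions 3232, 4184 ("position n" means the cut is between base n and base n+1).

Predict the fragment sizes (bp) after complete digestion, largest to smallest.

3700, 3232, 952 bp

Linear molecule, 2 cuts → 3 fragments:
  3232 − 0 = 3232 bp
  4184 − 3232 = 952 bp
  7884 − 4184 = 3700 bp
Sorted largest to smallest: 3700, 3232, 952 bp.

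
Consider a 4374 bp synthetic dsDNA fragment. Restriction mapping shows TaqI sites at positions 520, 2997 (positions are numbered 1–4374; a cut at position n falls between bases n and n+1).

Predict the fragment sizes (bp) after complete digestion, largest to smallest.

Linear molecule, 2 cuts → 3 fragments:
  520 − 0 = 520 bp
  2997 − 520 = 2477 bp
  4374 − 2997 = 1377 bp
Sorted largest to smallest: 2477, 1377, 520 bp.

2477, 1377, 520 bp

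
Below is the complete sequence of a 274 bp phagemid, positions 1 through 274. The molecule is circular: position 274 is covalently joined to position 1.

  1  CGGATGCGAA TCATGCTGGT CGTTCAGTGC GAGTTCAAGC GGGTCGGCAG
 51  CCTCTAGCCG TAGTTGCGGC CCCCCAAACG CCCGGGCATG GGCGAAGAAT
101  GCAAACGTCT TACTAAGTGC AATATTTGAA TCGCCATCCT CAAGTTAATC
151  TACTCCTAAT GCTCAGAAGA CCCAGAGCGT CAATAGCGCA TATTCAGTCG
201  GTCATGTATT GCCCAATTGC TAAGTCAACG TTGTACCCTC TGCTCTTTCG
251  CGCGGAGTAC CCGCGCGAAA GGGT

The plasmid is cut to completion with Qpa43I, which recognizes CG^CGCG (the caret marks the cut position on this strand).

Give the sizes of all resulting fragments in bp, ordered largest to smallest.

261, 13 bp

Qpa43I sites (CGCGCG) start at positions 249, 262.
Qpa43I cuts after base 2 of each site, so after positions 250, 263.
Circular molecule, 2 cuts → 2 fragments:
  251–263 → 13 bp
  264–274 then 1–250 → 11 + 250 = 261 bp
Sorted largest to smallest: 261, 13 bp.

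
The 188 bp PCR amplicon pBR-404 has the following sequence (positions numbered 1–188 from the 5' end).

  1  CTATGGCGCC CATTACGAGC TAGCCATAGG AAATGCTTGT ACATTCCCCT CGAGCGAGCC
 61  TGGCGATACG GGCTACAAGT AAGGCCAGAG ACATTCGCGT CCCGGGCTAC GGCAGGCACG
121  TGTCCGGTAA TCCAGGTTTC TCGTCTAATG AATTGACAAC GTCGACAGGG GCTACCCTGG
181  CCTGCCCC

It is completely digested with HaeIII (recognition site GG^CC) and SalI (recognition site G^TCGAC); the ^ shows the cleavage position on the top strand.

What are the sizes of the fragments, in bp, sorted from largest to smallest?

HaeIII sites (GGCC) start at positions 83, 179.
HaeIII cuts after base 2 of each site, so after positions 84, 180.
The SalI site (GTCGAC) starts at position 161.
SalI cuts after the first base of each site, so after position 161.
Combined cut positions: 84, 161, 180.
Linear molecule, 3 cuts → 4 fragments:
  1–84 → 84 bp
  85–161 → 77 bp
  162–180 → 19 bp
  181–188 → 8 bp
Sorted largest to smallest: 84, 77, 19, 8 bp.

84, 77, 19, 8 bp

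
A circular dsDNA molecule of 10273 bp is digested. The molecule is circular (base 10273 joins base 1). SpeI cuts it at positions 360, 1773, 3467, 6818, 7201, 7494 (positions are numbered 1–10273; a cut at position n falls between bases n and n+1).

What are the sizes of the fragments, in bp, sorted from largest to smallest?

3351, 3139, 1694, 1413, 383, 293 bp

Circular molecule, 6 cuts → 6 fragments:
  1773 − 360 = 1413 bp
  3467 − 1773 = 1694 bp
  6818 − 3467 = 3351 bp
  7201 − 6818 = 383 bp
  7494 − 7201 = 293 bp
  wrap: 10273 − 7494 + 360 = 3139 bp
Sorted largest to smallest: 3351, 3139, 1694, 1413, 383, 293 bp.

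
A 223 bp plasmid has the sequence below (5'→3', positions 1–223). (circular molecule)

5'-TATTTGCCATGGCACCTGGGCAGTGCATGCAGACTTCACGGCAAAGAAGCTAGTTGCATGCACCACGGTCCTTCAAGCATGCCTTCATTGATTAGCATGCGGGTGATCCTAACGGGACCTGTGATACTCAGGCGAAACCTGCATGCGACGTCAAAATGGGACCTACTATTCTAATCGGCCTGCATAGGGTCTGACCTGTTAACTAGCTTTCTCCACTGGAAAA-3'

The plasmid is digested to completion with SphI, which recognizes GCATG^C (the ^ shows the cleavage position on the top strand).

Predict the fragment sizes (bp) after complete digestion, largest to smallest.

107, 46, 31, 21, 18 bp

SphI sites (GCATGC) start at positions 25, 56, 77, 95, 141.
SphI cuts after base 5 of each site (before the last base), so after positions 29, 60, 81, 99, 145.
Circular molecule, 5 cuts → 5 fragments:
  30–60 → 31 bp
  61–81 → 21 bp
  82–99 → 18 bp
  100–145 → 46 bp
  146–223 then 1–29 → 78 + 29 = 107 bp
Sorted largest to smallest: 107, 46, 31, 21, 18 bp.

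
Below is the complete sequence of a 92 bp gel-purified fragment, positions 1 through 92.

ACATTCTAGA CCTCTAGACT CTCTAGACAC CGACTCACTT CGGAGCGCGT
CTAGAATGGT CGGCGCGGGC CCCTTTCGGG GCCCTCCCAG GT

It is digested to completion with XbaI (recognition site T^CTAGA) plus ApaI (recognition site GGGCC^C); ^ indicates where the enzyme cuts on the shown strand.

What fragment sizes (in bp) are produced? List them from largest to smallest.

28, 21, 12, 9, 9, 8, 5 bp

XbaI sites (TCTAGA) start at positions 5, 13, 22, 50.
XbaI cuts after the first base of each site, so after positions 5, 13, 22, 50.
ApaI sites (GGGCCC) start at positions 67, 79.
ApaI cuts after base 5 of each site (before the last base), so after positions 71, 83.
Combined cut positions: 5, 13, 22, 50, 71, 83.
Linear molecule, 6 cuts → 7 fragments:
  1–5 → 5 bp
  6–13 → 8 bp
  14–22 → 9 bp
  23–50 → 28 bp
  51–71 → 21 bp
  72–83 → 12 bp
  84–92 → 9 bp
Sorted largest to smallest: 28, 21, 12, 9, 9, 8, 5 bp.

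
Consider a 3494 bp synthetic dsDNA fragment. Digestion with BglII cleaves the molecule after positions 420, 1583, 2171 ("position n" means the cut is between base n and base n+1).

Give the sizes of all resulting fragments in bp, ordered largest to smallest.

Linear molecule, 3 cuts → 4 fragments:
  420 − 0 = 420 bp
  1583 − 420 = 1163 bp
  2171 − 1583 = 588 bp
  3494 − 2171 = 1323 bp
Sorted largest to smallest: 1323, 1163, 588, 420 bp.

1323, 1163, 588, 420 bp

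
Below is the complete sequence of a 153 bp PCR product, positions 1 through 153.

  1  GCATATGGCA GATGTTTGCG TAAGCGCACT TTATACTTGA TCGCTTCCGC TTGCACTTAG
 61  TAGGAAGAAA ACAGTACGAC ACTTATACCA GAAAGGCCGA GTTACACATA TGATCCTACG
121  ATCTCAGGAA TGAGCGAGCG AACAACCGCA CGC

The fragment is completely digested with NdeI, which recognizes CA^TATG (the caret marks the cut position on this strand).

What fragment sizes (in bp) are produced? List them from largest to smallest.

105, 45, 3 bp

NdeI sites (CATATG) start at positions 2, 107.
NdeI cuts after base 2 of each site, so after positions 3, 108.
Linear molecule, 2 cuts → 3 fragments:
  1–3 → 3 bp
  4–108 → 105 bp
  109–153 → 45 bp
Sorted largest to smallest: 105, 45, 3 bp.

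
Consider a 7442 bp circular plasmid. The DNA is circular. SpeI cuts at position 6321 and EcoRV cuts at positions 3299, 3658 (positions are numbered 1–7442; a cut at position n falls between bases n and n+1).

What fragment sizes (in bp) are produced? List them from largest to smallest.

Combined cut positions (sorted): 3299, 3658, 6321.
Circular molecule, 3 cuts → 3 fragments:
  3658 − 3299 = 359 bp
  6321 − 3658 = 2663 bp
  wrap: 7442 − 6321 + 3299 = 4420 bp
Sorted largest to smallest: 4420, 2663, 359 bp.

4420, 2663, 359 bp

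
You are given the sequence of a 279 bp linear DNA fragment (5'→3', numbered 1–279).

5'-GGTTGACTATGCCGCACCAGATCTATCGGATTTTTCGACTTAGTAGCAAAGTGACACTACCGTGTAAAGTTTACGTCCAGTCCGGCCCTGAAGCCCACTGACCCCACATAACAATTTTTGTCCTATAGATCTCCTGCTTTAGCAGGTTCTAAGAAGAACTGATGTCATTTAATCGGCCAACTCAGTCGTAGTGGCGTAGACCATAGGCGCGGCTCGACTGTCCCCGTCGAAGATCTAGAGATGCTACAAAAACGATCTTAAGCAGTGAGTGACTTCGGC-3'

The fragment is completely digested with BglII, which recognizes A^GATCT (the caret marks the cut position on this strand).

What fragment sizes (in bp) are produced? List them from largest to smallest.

BglII sites (AGATCT) start at positions 19, 127, 231.
BglII cuts after the first base of each site, so after positions 19, 127, 231.
Linear molecule, 3 cuts → 4 fragments:
  1–19 → 19 bp
  20–127 → 108 bp
  128–231 → 104 bp
  232–279 → 48 bp
Sorted largest to smallest: 108, 104, 48, 19 bp.

108, 104, 48, 19 bp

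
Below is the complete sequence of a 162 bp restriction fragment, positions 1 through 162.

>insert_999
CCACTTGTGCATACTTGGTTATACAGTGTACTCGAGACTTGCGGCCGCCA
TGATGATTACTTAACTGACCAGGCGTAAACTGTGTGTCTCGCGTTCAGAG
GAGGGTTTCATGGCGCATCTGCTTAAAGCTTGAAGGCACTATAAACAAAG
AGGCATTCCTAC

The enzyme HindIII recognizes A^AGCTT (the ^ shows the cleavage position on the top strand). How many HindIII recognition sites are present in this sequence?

1

AAGCTT occurs starting at position 126.
HindIII cuts at 1 site.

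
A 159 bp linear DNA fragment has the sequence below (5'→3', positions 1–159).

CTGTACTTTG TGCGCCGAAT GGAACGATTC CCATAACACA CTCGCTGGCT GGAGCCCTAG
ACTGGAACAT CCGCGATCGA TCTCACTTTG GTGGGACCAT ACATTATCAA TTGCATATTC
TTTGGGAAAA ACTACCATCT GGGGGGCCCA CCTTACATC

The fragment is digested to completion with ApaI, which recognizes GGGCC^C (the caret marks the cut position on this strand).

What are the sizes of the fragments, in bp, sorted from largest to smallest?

148, 11 bp

The ApaI site (GGGCCC) starts at position 144.
ApaI cuts after base 5 of each site (before the last base), so after position 148.
Linear molecule, 1 cut → 2 fragments:
  1–148 → 148 bp
  149–159 → 11 bp
Sorted largest to smallest: 148, 11 bp.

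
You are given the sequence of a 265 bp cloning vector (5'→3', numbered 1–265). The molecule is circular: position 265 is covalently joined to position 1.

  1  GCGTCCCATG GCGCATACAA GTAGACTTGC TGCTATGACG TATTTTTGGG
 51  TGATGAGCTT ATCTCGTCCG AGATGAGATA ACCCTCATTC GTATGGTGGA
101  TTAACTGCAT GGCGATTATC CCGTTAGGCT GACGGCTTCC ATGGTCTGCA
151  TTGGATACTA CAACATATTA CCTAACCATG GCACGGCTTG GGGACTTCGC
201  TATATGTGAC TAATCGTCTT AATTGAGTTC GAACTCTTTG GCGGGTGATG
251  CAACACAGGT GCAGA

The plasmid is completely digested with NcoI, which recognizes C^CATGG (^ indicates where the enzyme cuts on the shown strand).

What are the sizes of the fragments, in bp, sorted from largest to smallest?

NcoI sites (CCATGG) start at positions 6, 139, 176.
NcoI cuts after the first base of each site, so after positions 6, 139, 176.
Circular molecule, 3 cuts → 3 fragments:
  7–139 → 133 bp
  140–176 → 37 bp
  177–265 then 1–6 → 89 + 6 = 95 bp
Sorted largest to smallest: 133, 95, 37 bp.

133, 95, 37 bp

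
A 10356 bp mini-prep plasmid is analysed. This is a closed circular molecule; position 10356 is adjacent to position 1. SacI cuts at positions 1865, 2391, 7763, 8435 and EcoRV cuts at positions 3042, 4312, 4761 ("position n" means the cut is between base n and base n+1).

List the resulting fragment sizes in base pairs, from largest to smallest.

3786, 3002, 1270, 672, 651, 526, 449 bp

Combined cut positions (sorted): 1865, 2391, 3042, 4312, 4761, 7763, 8435.
Circular molecule, 7 cuts → 7 fragments:
  2391 − 1865 = 526 bp
  3042 − 2391 = 651 bp
  4312 − 3042 = 1270 bp
  4761 − 4312 = 449 bp
  7763 − 4761 = 3002 bp
  8435 − 7763 = 672 bp
  wrap: 10356 − 8435 + 1865 = 3786 bp
Sorted largest to smallest: 3786, 3002, 1270, 672, 651, 526, 449 bp.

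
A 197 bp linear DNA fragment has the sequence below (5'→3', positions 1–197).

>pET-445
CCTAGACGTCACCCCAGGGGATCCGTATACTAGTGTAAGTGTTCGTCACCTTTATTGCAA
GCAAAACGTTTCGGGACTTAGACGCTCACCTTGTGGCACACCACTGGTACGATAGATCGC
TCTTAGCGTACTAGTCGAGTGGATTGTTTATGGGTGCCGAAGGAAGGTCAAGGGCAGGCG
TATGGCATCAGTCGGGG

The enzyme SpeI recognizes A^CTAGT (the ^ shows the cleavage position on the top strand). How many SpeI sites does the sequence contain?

2

ACTAGT occurs starting at positions 29, 130.
SpeI cuts at 2 sites.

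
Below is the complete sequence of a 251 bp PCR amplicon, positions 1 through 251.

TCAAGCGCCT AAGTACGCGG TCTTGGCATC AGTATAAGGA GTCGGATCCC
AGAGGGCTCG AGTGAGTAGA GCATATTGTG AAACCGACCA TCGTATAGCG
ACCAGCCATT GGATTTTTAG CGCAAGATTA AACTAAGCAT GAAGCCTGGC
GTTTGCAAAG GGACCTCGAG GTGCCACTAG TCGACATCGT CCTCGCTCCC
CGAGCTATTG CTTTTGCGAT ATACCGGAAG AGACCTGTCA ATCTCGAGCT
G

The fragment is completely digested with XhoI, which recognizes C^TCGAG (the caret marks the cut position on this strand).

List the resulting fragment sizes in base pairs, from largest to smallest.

108, 78, 57, 8 bp

XhoI sites (CTCGAG) start at positions 57, 165, 243.
XhoI cuts after the first base of each site, so after positions 57, 165, 243.
Linear molecule, 3 cuts → 4 fragments:
  1–57 → 57 bp
  58–165 → 108 bp
  166–243 → 78 bp
  244–251 → 8 bp
Sorted largest to smallest: 108, 78, 57, 8 bp.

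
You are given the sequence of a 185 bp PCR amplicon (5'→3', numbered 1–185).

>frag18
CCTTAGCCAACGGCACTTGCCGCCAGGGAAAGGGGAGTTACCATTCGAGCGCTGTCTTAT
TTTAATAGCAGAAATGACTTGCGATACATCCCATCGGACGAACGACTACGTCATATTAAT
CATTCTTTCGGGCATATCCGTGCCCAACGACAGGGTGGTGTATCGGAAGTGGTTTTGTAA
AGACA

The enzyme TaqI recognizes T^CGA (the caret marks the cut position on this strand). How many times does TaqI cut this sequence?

1

TCGA occurs starting at position 45.
TaqI cuts at 1 site.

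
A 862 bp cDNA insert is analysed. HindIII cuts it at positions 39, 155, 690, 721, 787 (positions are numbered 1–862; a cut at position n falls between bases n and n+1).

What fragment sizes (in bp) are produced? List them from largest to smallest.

Linear molecule, 5 cuts → 6 fragments:
  39 − 0 = 39 bp
  155 − 39 = 116 bp
  690 − 155 = 535 bp
  721 − 690 = 31 bp
  787 − 721 = 66 bp
  862 − 787 = 75 bp
Sorted largest to smallest: 535, 116, 75, 66, 39, 31 bp.

535, 116, 75, 66, 39, 31 bp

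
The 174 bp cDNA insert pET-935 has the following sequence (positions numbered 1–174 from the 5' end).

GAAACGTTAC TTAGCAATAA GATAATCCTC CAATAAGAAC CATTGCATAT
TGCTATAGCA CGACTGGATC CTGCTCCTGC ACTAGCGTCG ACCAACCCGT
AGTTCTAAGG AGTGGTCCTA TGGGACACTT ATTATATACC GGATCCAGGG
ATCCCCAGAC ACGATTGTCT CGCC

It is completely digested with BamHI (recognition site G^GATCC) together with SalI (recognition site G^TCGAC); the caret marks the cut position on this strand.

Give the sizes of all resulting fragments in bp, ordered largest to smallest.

BamHI sites (GGATCC) start at positions 66, 141, 149.
BamHI cuts after the first base of each site, so after positions 66, 141, 149.
The SalI site (GTCGAC) starts at position 87.
SalI cuts after the first base of each site, so after position 87.
Combined cut positions: 66, 87, 141, 149.
Linear molecule, 4 cuts → 5 fragments:
  1–66 → 66 bp
  67–87 → 21 bp
  88–141 → 54 bp
  142–149 → 8 bp
  150–174 → 25 bp
Sorted largest to smallest: 66, 54, 25, 21, 8 bp.

66, 54, 25, 21, 8 bp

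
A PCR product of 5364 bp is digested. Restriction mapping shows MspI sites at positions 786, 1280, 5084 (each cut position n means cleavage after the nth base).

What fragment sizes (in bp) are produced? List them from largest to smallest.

3804, 786, 494, 280 bp

Linear molecule, 3 cuts → 4 fragments:
  786 − 0 = 786 bp
  1280 − 786 = 494 bp
  5084 − 1280 = 3804 bp
  5364 − 5084 = 280 bp
Sorted largest to smallest: 3804, 786, 494, 280 bp.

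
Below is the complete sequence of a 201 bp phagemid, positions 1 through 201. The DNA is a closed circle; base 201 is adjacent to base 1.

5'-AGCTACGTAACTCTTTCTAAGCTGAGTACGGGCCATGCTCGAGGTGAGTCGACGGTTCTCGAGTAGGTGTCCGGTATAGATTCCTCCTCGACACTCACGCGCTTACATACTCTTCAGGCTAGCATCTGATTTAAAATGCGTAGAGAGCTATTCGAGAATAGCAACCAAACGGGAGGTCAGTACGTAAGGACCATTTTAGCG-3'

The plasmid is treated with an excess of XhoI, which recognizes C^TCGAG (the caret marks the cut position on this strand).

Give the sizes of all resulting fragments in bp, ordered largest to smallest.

181, 20 bp

XhoI sites (CTCGAG) start at positions 38, 58.
XhoI cuts after the first base of each site, so after positions 38, 58.
Circular molecule, 2 cuts → 2 fragments:
  39–58 → 20 bp
  59–201 then 1–38 → 143 + 38 = 181 bp
Sorted largest to smallest: 181, 20 bp.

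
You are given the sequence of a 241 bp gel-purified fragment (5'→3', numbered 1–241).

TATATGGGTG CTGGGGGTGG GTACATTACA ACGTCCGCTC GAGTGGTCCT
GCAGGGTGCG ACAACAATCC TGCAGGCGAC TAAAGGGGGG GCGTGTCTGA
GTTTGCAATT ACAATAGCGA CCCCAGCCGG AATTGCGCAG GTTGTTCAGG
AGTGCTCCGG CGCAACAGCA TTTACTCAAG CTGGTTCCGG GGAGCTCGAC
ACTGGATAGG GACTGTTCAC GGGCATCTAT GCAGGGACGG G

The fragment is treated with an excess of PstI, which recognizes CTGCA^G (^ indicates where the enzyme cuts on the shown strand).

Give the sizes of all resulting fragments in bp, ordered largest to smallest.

167, 53, 21 bp

PstI sites (CTGCAG) start at positions 49, 70.
PstI cuts after base 5 of each site (before the last base), so after positions 53, 74.
Linear molecule, 2 cuts → 3 fragments:
  1–53 → 53 bp
  54–74 → 21 bp
  75–241 → 167 bp
Sorted largest to smallest: 167, 53, 21 bp.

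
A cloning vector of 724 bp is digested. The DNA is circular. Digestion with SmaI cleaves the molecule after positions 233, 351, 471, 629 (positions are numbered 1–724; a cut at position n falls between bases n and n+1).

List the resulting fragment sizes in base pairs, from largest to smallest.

328, 158, 120, 118 bp

Circular molecule, 4 cuts → 4 fragments:
  351 − 233 = 118 bp
  471 − 351 = 120 bp
  629 − 471 = 158 bp
  wrap: 724 − 629 + 233 = 328 bp
Sorted largest to smallest: 328, 158, 120, 118 bp.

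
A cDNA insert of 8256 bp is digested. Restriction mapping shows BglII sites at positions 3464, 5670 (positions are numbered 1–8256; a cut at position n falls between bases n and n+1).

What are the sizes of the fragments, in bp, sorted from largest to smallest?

3464, 2586, 2206 bp

Linear molecule, 2 cuts → 3 fragments:
  3464 − 0 = 3464 bp
  5670 − 3464 = 2206 bp
  8256 − 5670 = 2586 bp
Sorted largest to smallest: 3464, 2586, 2206 bp.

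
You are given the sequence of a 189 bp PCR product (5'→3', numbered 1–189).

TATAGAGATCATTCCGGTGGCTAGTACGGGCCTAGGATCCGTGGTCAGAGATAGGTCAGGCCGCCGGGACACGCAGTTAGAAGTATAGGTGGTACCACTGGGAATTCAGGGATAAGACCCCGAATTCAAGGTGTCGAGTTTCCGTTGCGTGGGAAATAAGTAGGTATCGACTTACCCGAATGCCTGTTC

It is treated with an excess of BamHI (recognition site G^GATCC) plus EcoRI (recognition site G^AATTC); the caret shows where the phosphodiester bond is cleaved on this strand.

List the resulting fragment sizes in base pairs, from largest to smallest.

The BamHI site (GGATCC) starts at position 35.
BamHI cuts after the first base of each site, so after position 35.
EcoRI sites (GAATTC) start at positions 102, 122.
EcoRI cuts after the first base of each site, so after positions 102, 122.
Combined cut positions: 35, 102, 122.
Linear molecule, 3 cuts → 4 fragments:
  1–35 → 35 bp
  36–102 → 67 bp
  103–122 → 20 bp
  123–189 → 67 bp
Sorted largest to smallest: 67, 67, 35, 20 bp.

67, 67, 35, 20 bp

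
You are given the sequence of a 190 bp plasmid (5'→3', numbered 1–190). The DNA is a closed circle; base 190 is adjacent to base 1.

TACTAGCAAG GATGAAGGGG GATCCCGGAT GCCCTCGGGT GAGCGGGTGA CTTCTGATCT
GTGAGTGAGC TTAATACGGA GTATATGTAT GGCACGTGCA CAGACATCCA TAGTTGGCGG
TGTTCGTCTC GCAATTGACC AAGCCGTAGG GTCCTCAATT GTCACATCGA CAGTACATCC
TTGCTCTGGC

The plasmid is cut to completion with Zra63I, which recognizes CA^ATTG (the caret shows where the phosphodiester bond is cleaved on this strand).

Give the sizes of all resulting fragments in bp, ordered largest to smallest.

166, 24 bp

Zra63I sites (CAATTG) start at positions 132, 156.
Zra63I cuts after base 2 of each site, so after positions 133, 157.
Circular molecule, 2 cuts → 2 fragments:
  134–157 → 24 bp
  158–190 then 1–133 → 33 + 133 = 166 bp
Sorted largest to smallest: 166, 24 bp.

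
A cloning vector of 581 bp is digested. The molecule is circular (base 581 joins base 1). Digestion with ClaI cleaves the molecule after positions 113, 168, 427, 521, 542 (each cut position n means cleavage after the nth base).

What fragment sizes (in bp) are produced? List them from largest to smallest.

Circular molecule, 5 cuts → 5 fragments:
  168 − 113 = 55 bp
  427 − 168 = 259 bp
  521 − 427 = 94 bp
  542 − 521 = 21 bp
  wrap: 581 − 542 + 113 = 152 bp
Sorted largest to smallest: 259, 152, 94, 55, 21 bp.

259, 152, 94, 55, 21 bp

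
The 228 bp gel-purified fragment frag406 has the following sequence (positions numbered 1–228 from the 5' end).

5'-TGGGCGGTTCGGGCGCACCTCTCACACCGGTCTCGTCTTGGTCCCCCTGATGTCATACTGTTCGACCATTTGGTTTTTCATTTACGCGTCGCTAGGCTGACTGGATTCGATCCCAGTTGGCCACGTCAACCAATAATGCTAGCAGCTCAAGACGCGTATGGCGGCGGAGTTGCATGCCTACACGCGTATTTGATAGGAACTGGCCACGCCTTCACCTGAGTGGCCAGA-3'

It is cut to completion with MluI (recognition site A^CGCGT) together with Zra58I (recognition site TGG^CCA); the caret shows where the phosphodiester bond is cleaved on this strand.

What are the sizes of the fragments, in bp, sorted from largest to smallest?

MluI sites (ACGCGT) start at positions 84, 152, 182.
MluI cuts after the first base of each site, so after positions 84, 152, 182.
Zra58I sites (TGGCCA) start at positions 118, 201, 221.
Zra58I cuts after base 3 of each site, so after positions 120, 203, 223.
Combined cut positions: 84, 120, 152, 182, 203, 223.
Linear molecule, 6 cuts → 7 fragments:
  1–84 → 84 bp
  85–120 → 36 bp
  121–152 → 32 bp
  153–182 → 30 bp
  183–203 → 21 bp
  204–223 → 20 bp
  224–228 → 5 bp
Sorted largest to smallest: 84, 36, 32, 30, 21, 20, 5 bp.

84, 36, 32, 30, 21, 20, 5 bp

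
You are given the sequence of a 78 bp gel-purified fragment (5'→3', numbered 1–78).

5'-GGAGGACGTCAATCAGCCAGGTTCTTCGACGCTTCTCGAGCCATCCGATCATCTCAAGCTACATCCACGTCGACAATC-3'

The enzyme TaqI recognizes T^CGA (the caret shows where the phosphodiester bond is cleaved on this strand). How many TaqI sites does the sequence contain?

3

TCGA occurs starting at positions 26, 36, 70.
TaqI cuts at 3 sites.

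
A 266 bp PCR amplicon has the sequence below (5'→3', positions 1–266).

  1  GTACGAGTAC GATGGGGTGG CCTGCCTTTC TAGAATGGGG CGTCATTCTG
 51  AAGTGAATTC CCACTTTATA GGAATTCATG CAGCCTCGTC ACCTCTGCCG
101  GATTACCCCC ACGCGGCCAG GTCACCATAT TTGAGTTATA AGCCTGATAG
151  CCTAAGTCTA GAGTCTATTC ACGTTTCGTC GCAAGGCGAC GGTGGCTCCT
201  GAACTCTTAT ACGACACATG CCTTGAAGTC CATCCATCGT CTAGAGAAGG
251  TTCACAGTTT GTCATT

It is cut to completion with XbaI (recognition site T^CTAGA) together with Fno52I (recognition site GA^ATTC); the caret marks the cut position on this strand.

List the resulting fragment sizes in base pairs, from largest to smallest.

XbaI sites (TCTAGA) start at positions 29, 157, 240.
XbaI cuts after the first base of each site, so after positions 29, 157, 240.
Fno52I sites (GAATTC) start at positions 55, 72.
Fno52I cuts after base 2 of each site, so after positions 56, 73.
Combined cut positions: 29, 56, 73, 157, 240.
Linear molecule, 5 cuts → 6 fragments:
  1–29 → 29 bp
  30–56 → 27 bp
  57–73 → 17 bp
  74–157 → 84 bp
  158–240 → 83 bp
  241–266 → 26 bp
Sorted largest to smallest: 84, 83, 29, 27, 26, 17 bp.

84, 83, 29, 27, 26, 17 bp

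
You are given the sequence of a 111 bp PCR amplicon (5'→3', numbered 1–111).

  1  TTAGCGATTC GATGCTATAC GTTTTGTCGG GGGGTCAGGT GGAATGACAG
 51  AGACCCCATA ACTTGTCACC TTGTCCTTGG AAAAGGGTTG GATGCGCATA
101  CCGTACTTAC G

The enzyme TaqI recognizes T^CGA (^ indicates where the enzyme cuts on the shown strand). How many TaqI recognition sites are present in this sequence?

TCGA occurs starting at position 9.
TaqI cuts at 1 site.

1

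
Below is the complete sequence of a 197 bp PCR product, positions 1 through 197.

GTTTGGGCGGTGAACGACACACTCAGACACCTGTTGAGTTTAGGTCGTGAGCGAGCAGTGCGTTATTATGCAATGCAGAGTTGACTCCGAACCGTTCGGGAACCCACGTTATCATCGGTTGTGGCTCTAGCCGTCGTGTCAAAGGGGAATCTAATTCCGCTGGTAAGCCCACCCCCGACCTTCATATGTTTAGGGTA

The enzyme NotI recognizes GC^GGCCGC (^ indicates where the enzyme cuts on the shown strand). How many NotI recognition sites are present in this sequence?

No occurrence of GCGGCCGC is present in the sequence.
NotI does not cut: 0 sites.

0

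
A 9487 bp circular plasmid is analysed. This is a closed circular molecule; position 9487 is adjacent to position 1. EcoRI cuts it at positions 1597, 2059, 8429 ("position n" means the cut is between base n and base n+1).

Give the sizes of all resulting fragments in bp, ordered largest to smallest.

Circular molecule, 3 cuts → 3 fragments:
  2059 − 1597 = 462 bp
  8429 − 2059 = 6370 bp
  wrap: 9487 − 8429 + 1597 = 2655 bp
Sorted largest to smallest: 6370, 2655, 462 bp.

6370, 2655, 462 bp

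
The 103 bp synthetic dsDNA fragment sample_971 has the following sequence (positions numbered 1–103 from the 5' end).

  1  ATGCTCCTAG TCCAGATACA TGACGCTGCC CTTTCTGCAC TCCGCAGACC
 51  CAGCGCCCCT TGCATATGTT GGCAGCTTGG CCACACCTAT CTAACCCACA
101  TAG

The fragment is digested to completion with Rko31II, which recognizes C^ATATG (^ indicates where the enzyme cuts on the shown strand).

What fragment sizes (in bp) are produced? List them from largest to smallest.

63, 40 bp

The Rko31II site (CATATG) starts at position 63.
Rko31II cuts after the first base of each site, so after position 63.
Linear molecule, 1 cut → 2 fragments:
  1–63 → 63 bp
  64–103 → 40 bp
Sorted largest to smallest: 63, 40 bp.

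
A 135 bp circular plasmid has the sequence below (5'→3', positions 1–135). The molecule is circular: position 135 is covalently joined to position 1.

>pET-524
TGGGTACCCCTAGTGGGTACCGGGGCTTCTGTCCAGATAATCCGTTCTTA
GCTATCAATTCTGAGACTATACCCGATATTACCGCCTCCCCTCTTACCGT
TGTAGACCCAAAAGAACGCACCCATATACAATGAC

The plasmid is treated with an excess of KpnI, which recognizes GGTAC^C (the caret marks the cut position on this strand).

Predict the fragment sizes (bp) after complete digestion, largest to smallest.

KpnI sites (GGTACC) start at positions 3, 16.
KpnI cuts after base 5 of each site (before the last base), so after positions 7, 20.
Circular molecule, 2 cuts → 2 fragments:
  8–20 → 13 bp
  21–135 then 1–7 → 115 + 7 = 122 bp
Sorted largest to smallest: 122, 13 bp.

122, 13 bp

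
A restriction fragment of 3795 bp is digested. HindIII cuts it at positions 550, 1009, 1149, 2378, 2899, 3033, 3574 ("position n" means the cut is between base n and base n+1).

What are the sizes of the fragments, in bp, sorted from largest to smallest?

Linear molecule, 7 cuts → 8 fragments:
  550 − 0 = 550 bp
  1009 − 550 = 459 bp
  1149 − 1009 = 140 bp
  2378 − 1149 = 1229 bp
  2899 − 2378 = 521 bp
  3033 − 2899 = 134 bp
  3574 − 3033 = 541 bp
  3795 − 3574 = 221 bp
Sorted largest to smallest: 1229, 550, 541, 521, 459, 221, 140, 134 bp.

1229, 550, 541, 521, 459, 221, 140, 134 bp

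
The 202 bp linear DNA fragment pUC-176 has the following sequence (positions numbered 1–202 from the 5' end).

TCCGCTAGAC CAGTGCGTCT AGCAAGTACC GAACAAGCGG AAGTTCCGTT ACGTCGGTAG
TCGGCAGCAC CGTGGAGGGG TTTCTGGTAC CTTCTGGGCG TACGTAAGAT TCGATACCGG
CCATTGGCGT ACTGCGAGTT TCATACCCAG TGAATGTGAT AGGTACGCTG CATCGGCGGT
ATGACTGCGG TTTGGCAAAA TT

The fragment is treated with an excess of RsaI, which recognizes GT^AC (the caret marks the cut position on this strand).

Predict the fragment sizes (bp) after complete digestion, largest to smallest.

61, 38, 34, 29, 27, 13 bp

RsaI sites (GTAC) start at positions 26, 87, 100, 129, 163.
RsaI cuts after base 2 of each site, so after positions 27, 88, 101, 130, 164.
Linear molecule, 5 cuts → 6 fragments:
  1–27 → 27 bp
  28–88 → 61 bp
  89–101 → 13 bp
  102–130 → 29 bp
  131–164 → 34 bp
  165–202 → 38 bp
Sorted largest to smallest: 61, 38, 34, 29, 27, 13 bp.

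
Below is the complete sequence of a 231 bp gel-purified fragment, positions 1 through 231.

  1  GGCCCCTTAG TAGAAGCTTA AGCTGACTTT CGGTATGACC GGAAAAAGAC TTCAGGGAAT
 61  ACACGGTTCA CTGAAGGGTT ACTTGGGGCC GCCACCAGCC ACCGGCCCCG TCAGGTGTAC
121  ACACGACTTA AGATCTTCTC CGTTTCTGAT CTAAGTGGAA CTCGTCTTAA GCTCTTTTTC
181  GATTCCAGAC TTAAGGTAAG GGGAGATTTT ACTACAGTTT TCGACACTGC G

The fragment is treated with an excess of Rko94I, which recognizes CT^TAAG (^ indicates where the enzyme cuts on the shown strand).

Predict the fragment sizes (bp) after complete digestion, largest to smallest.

110, 40, 39, 24, 18 bp

Rko94I sites (CTTAAG) start at positions 17, 127, 166, 190.
Rko94I cuts after base 2 of each site, so after positions 18, 128, 167, 191.
Linear molecule, 4 cuts → 5 fragments:
  1–18 → 18 bp
  19–128 → 110 bp
  129–167 → 39 bp
  168–191 → 24 bp
  192–231 → 40 bp
Sorted largest to smallest: 110, 40, 39, 24, 18 bp.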